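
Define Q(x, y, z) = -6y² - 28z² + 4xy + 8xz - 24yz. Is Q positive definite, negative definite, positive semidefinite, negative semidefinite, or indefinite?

The symmetric matrix is A = [[0, 2, 4], [2, -6, -12], [4, -12, -28]].
A is congruent to a diagonal matrix with 1 positive, 2 negative and 0 zero entries, so Q is indefinite.

indefinite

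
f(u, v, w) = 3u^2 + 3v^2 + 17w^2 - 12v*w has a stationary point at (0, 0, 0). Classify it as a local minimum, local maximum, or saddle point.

local minimum

The Hessian at the origin is H = [[6, 0, 0], [0, 6, -12], [0, -12, 34]].
Row-reducing H symmetrically gives the diagonal entries 6, 6, 10.
That gives 3 positive pivots.
H is positive definite, so the origin is a strict local minimum.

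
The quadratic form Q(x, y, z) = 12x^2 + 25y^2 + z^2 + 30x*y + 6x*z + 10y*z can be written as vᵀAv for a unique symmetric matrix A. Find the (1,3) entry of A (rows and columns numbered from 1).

3

The coefficient of x·z in Q is 6. For a symmetric A this equals A[1,3] + A[3,1] = 2·A[1,3].
So A[1,3] = 6/2 = 3.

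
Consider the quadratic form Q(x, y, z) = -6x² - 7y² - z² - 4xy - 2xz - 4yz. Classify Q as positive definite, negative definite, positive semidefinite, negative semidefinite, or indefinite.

The symmetric matrix of Q is A = [[-6, -2, -1], [-2, -7, -2], [-1, -2, -1]].
Leading principal minors: Δ_1 = -6, Δ_2 = 38, Δ_3 = -15.
The signs alternate starting with Δ_1 < 0, so by Sylvester's criterion Q is negative definite.

negative definite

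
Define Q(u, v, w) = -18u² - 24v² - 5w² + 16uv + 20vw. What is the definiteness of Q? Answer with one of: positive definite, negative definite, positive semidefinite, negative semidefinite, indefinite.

The associated matrix is A = [[-18, 8, 0], [8, -24, 10], [0, 10, -5]].
Symmetric row and column elimination reduces A to a congruent diagonal form with pivots -18, -184/9, -5/46.
So there are 3 negative pivots.
Hence Q is negative definite.

negative definite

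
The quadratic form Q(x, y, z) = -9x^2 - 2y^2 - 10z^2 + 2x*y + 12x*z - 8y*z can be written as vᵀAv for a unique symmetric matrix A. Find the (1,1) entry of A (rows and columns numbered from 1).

The coefficient of x^2 in Q is -9, and that is exactly A[1,1].

-9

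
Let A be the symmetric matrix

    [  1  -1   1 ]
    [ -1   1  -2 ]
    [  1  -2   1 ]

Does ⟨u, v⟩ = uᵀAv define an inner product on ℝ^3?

no

A is congruent to a diagonal matrix with 2 positive, 1 negative and 0 zero entries, so Q is indefinite.
⟨·,·⟩ is an inner product exactly when A is positive definite.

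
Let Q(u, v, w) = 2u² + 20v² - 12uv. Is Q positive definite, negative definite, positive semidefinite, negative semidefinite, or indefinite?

Write A = [[2, -6, 0], [-6, 20, 0], [0, 0, 0]].
Applying the same elementary operations to the rows and columns of A produces a congruent diagonal matrix with entries 2, 2, 0.
Counting signs: 2 positive, 1 zero.
Hence Q is positive semidefinite.

positive semidefinite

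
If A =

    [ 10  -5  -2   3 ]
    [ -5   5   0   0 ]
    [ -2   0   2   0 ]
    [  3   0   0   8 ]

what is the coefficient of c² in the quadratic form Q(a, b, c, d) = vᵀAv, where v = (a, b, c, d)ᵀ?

The coefficient of c² is the diagonal entry A[3,3] = 2.

2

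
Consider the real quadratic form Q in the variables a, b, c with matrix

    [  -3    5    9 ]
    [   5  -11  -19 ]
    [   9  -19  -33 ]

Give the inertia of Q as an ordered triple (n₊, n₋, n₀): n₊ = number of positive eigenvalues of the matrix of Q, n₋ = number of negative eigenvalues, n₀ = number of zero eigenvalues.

Applying the same elementary operations to the rows and columns of A produces a congruent diagonal matrix with entries -3, -8/3, 0.
Counting signs: 2 negative, 1 zero.

(0, 2, 1)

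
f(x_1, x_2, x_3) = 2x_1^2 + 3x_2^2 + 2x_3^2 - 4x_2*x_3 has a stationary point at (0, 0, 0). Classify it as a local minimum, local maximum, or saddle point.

local minimum

The Hessian at the origin is H = [[4, 0, 0], [0, 6, -4], [0, -4, 4]].
Applying the same elementary operations to the rows and columns of H produces a congruent diagonal matrix with entries 4, 6, 4/3.
So there are 3 positive pivots.
H is positive definite, so the origin is a strict local minimum.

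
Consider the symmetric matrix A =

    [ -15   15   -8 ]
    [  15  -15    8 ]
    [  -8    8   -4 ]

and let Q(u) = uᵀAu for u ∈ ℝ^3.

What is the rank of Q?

2

Row-reducing A symmetrically gives the diagonal entries -15, 0, 4/15.
Counting signs: 1 positive, 1 negative, 1 zero.
The rank is the number of nonzero pivots: 2.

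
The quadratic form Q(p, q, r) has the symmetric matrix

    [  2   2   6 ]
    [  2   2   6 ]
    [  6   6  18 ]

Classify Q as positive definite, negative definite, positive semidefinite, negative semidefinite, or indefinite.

Row-reducing A symmetrically gives the diagonal entries 2, 0, 0.
Counting signs: 1 positive, 2 zero.
Hence Q is positive semidefinite.

positive semidefinite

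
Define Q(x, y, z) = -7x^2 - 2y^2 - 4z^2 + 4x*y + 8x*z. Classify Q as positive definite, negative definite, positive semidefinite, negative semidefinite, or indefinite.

negative definite

The symmetric matrix of Q is A = [[-7, 2, 4], [2, -2, 0], [4, 0, -4]].
Leading principal minors: Δ_1 = -7, Δ_2 = 10, Δ_3 = -8.
The signs alternate starting with Δ_1 < 0, so by Sylvester's criterion Q is negative definite.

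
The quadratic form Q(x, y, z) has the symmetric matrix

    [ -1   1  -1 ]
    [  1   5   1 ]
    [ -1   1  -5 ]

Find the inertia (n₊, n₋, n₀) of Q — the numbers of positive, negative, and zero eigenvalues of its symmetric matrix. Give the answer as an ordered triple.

An LDLᵀ factorisation of A has diagonal entries -1, 6, -4.
That gives 1 positive, 2 negative pivots.

(1, 2, 0)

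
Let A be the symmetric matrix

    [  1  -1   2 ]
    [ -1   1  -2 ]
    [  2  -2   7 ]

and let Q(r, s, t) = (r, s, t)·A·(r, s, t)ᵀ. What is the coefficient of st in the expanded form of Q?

The coefficient of st is A[2,3] + A[3,2] = 2·(-2) = -4.

-4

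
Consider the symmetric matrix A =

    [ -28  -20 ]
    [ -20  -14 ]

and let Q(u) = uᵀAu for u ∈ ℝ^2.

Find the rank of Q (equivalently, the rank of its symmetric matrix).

Congruent diagonalization of A (simultaneous row and column reduction) yields pivots -28, 2/7.
So there are 1 positive, 1 negative pivots.
The rank is the number of nonzero pivots: 2.

2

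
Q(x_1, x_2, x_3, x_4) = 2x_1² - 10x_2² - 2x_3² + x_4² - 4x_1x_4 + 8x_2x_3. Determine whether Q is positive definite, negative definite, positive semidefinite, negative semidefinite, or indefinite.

The associated matrix is A = [[2, 0, 0, -2], [0, -10, 4, 0], [0, 4, -2, 0], [-2, 0, 0, 1]].
Symmetric row and column elimination reduces A to a congruent diagonal form with pivots 2, -10, -2/5, -1.
Counting signs: 1 positive, 3 negative.
Hence Q is indefinite.

indefinite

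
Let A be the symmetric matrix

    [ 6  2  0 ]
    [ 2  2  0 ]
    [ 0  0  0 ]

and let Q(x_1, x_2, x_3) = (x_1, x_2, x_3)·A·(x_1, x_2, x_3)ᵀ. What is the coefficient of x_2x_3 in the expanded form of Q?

The coefficient of x_2x_3 is A[2,3] + A[3,2] = 2·0 = 0.

0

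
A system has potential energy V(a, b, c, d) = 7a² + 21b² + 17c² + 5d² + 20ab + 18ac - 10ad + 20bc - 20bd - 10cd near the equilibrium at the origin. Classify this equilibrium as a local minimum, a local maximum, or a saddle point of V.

The Hessian at the origin is H = [[14, 20, 18, -10], [20, 42, 20, -20], [18, 20, 34, -10], [-10, -20, -10, 10]].
Symmetric row and column elimination reduces H to a congruent diagonal form with pivots 14, 94/7, 396/47, 40/99.
That gives 4 positive pivots.
H is positive definite, so the origin is a strict local minimum.

local minimum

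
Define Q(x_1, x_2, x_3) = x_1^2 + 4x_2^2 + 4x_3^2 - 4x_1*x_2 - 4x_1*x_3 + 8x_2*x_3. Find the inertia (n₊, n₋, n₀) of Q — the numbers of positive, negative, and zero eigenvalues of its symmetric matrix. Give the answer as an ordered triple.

Write A = [[1, -2, -2], [-2, 4, 4], [-2, 4, 4]].
Congruent diagonalization of A (simultaneous row and column reduction) yields pivots 1, 0, 0.
So there are 1 positive, 2 zero pivots.

(1, 0, 2)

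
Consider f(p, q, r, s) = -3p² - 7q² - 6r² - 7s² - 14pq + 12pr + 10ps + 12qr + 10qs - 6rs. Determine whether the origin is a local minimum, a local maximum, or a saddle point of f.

The Hessian at the origin is H = [[-6, -14, 12, 10], [-14, -14, 12, 10], [12, 12, -12, -6], [10, 10, -6, -14]].
Applying the same elementary operations to the rows and columns of H produces a congruent diagonal matrix with entries -6, 56/3, -12/7, -3.
So there are 1 positive, 3 negative pivots.
H is indefinite, so the origin is a saddle point.

saddle point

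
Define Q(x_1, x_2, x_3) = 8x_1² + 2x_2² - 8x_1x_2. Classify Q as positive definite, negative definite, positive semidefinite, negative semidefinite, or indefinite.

positive semidefinite

The symmetric matrix is A = [[8, -4, 0], [-4, 2, 0], [0, 0, 0]].
Applying the same elementary operations to the rows and columns of A produces a congruent diagonal matrix with entries 8, 0, 0.
Counting signs: 1 positive, 2 zero.
Hence Q is positive semidefinite.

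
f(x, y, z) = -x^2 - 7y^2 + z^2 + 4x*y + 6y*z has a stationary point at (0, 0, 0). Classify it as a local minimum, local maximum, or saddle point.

The Hessian at the origin is H = [[-2, 4, 0], [4, -14, 6], [0, 6, 2]].
An LDLᵀ factorisation of H has diagonal entries -2, -6, 8.
So there are 1 positive, 2 negative pivots.
H is indefinite, so the origin is a saddle point.

saddle point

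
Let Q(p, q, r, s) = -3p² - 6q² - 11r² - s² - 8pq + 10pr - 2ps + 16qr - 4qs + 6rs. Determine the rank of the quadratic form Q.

2

Write A = [[-3, -4, 5, -1], [-4, -6, 8, -2], [5, 8, -11, 3], [-1, -2, 3, -1]].
Row-reducing A symmetrically gives the diagonal entries -3, -2/3, 0, 0.
Counting signs: 2 negative, 2 zero.
The rank is the number of nonzero pivots: 2.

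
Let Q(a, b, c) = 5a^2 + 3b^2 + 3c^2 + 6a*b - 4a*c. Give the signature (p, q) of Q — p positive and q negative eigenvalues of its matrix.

(3, 0)

The symmetric matrix is A = [[5, 3, -2], [3, 3, 0], [-2, 0, 3]].
Row-reducing A symmetrically gives the diagonal entries 5, 6/5, 1.
That gives 3 positive pivots.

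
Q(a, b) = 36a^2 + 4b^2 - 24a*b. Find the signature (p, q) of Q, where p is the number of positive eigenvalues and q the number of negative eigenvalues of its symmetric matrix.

The symmetric matrix is A = [[36, -12], [-12, 4]].
Symmetric row and column elimination reduces A to a congruent diagonal form with pivots 36, 0.
So there are 1 positive, 1 zero pivots.

(1, 0)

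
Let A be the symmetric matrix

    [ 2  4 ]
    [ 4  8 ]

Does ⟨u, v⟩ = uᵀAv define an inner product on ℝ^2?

no

Symmetric row and column elimination reduces A to a congruent diagonal form with pivots 2, 0.
So there are 1 positive, 1 zero pivots.
Hence Q is positive semidefinite.
⟨·,·⟩ is an inner product exactly when A is positive definite.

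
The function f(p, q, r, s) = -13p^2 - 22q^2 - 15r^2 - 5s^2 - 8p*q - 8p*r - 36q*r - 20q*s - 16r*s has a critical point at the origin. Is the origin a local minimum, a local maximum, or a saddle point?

local maximum

The Hessian at the origin is H = [[-26, -8, -8, 0], [-8, -44, -36, -20], [-8, -36, -30, -16], [0, -20, -16, -10]].
Symmetric row and column elimination reduces H to a congruent diagonal form with pivots -26, -540/13, -62/135, -10/31.
Counting signs: 4 negative.
H is negative definite, so the origin is a strict local maximum.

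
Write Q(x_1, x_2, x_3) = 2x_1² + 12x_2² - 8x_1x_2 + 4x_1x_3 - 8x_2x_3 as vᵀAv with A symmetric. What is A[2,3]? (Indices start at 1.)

-4

The coefficient of x_2·x_3 in Q is -8. For a symmetric A this equals A[2,3] + A[3,2] = 2·A[2,3].
So A[2,3] = -8/2 = -4.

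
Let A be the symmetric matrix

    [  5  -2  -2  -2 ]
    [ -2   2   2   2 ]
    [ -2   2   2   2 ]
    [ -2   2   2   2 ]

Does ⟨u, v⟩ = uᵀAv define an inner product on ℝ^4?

no

Applying the same elementary operations to the rows and columns of A produces a congruent diagonal matrix with entries 5, 6/5, 0, 0.
So there are 2 positive, 2 zero pivots.
Hence Q is positive semidefinite.
⟨·,·⟩ is an inner product exactly when A is positive definite.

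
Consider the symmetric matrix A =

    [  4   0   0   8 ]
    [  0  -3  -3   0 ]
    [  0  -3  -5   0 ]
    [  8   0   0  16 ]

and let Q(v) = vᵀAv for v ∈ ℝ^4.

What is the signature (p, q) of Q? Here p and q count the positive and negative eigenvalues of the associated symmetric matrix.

Row-reducing A symmetrically gives the diagonal entries 4, -3, -2, 0.
So there are 1 positive, 2 negative, 1 zero pivots.

(1, 2)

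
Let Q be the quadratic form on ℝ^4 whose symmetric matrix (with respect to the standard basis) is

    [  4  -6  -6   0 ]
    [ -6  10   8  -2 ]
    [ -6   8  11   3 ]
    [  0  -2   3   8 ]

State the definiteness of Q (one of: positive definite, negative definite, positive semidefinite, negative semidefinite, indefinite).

positive definite

Leading principal minors: Δ_1 = 4, Δ_2 = 4, Δ_3 = 4, Δ_4 = 12.
All leading principal minors are positive, so by Sylvester's criterion Q is positive definite.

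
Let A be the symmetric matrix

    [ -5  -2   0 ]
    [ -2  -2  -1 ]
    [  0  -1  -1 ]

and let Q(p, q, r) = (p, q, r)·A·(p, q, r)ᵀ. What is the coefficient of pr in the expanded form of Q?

0

The coefficient of pr is A[1,3] + A[3,1] = 2·0 = 0.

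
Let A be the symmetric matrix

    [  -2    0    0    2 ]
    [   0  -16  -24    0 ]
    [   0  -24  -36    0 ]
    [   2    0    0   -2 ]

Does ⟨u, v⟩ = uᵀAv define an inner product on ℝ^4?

Applying the same elementary operations to the rows and columns of A produces a congruent diagonal matrix with entries -2, -16, 0, 0.
Counting signs: 2 negative, 2 zero.
Hence Q is negative semidefinite.
⟨·,·⟩ is an inner product exactly when A is positive definite.

no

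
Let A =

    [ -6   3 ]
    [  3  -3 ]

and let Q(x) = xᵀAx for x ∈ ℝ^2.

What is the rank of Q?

2

Congruent diagonalization of A (simultaneous row and column reduction) yields pivots -6, -3/2.
So there are 2 negative pivots.
The rank is the number of nonzero pivots: 2.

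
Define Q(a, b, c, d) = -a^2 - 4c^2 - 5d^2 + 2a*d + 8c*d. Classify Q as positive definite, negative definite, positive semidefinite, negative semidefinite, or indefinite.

Write A = [[-1, 0, 0, 1], [0, 0, 0, 0], [0, 0, -4, 4], [1, 0, 4, -5]].
Applying the same elementary operations to the rows and columns of A produces a congruent diagonal matrix with entries -1, 0, -4, 0.
That gives 2 negative, 2 zero pivots.
Hence Q is negative semidefinite.

negative semidefinite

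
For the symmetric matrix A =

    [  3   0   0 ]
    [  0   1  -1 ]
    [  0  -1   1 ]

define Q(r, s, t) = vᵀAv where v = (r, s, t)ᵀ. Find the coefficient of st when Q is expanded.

-2

The coefficient of st is A[2,3] + A[3,2] = 2·(-1) = -2.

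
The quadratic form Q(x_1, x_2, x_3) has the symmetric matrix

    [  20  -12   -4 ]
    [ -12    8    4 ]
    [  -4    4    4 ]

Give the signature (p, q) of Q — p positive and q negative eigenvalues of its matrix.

Applying the same elementary operations to the rows and columns of A produces a congruent diagonal matrix with entries 20, 4/5, 0.
So there are 2 positive, 1 zero pivots.

(2, 0)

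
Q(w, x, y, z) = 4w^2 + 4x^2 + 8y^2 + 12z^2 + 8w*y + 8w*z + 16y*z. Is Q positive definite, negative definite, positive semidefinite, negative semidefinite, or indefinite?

positive definite

The symmetric matrix is A = [[4, 0, 4, 4], [0, 4, 0, 0], [4, 0, 8, 8], [4, 0, 8, 12]].
An LDLᵀ factorisation of A has diagonal entries 4, 4, 4, 4.
Counting signs: 4 positive.
Hence Q is positive definite.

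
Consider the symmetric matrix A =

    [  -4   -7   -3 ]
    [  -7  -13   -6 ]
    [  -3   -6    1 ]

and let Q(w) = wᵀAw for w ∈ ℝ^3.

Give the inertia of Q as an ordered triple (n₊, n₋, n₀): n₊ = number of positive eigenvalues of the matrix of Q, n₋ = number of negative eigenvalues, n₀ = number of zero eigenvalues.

Row-reducing A symmetrically gives the diagonal entries -4, -3/4, 4.
That gives 1 positive, 2 negative pivots.

(1, 2, 0)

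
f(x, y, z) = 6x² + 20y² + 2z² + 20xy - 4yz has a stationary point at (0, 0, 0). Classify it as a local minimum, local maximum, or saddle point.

local minimum

The Hessian at the origin is H = [[12, 20, 0], [20, 40, -4], [0, -4, 4]].
Row-reducing H symmetrically gives the diagonal entries 12, 20/3, 8/5.
Counting signs: 3 positive.
H is positive definite, so the origin is a strict local minimum.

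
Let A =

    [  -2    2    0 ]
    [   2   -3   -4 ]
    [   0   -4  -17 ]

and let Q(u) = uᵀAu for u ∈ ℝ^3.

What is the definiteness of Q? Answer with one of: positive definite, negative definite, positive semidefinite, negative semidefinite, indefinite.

Row-reducing A symmetrically gives the diagonal entries -2, -1, -1.
That gives 3 negative pivots.
Hence Q is negative definite.

negative definite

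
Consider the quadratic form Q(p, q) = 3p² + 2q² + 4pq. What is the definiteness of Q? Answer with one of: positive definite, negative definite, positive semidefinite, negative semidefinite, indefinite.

The symmetric matrix of Q is [[3, 2], [2, 2]].
For the 2×2 matrix [[3, 2], [2, 2]]: det = 3·2 − (2)² = 2, trace = 5.
det > 0 so both eigenvalues share the sign of the trace; trace = 5 > 0 ⇒ both positive.

positive definite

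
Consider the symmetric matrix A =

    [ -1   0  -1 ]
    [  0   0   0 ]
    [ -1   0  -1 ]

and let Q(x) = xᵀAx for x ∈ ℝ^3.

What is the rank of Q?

1

Row-reducing A symmetrically gives the diagonal entries -1, 0, 0.
So there are 1 negative, 2 zero pivots.
The rank is the number of nonzero pivots: 1.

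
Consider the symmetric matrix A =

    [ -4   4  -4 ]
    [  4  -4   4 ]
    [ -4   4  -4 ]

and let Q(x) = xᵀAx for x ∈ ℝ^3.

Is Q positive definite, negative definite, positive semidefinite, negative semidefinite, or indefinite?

Applying the same elementary operations to the rows and columns of A produces a congruent diagonal matrix with entries -4, 0, 0.
That gives 1 negative, 2 zero pivots.
Hence Q is negative semidefinite.

negative semidefinite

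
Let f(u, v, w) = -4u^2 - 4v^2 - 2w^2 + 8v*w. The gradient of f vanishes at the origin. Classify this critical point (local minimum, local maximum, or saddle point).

The Hessian at the origin is H = [[-8, 0, 0], [0, -8, 8], [0, 8, -4]].
Row-reducing H symmetrically gives the diagonal entries -8, -8, 4.
So there are 1 positive, 2 negative pivots.
H is indefinite, so the origin is a saddle point.

saddle point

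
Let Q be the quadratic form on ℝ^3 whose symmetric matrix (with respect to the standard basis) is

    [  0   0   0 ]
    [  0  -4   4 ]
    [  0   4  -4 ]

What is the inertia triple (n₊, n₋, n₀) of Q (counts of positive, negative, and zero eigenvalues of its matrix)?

Symmetric row and column elimination reduces A to a congruent diagonal form with pivots 0, -4, 0.
Counting signs: 1 negative, 2 zero.

(0, 1, 2)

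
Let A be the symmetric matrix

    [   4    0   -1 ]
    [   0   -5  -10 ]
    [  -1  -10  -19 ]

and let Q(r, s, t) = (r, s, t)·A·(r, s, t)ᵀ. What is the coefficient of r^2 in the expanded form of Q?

4

The coefficient of r^2 is the diagonal entry A[1,1] = 4.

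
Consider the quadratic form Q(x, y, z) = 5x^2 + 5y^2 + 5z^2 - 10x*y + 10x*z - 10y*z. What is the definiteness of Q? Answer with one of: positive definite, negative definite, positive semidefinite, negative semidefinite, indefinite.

positive semidefinite

Write A = [[5, -5, 5], [-5, 5, -5], [5, -5, 5]].
Congruent diagonalization of A (simultaneous row and column reduction) yields pivots 5, 0, 0.
Counting signs: 1 positive, 2 zero.
Hence Q is positive semidefinite.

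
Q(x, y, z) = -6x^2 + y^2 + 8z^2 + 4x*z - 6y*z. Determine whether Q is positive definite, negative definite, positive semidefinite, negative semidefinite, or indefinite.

indefinite

The associated matrix is A = [[-6, 0, 2], [0, 1, -3], [2, -3, 8]].
Symmetric row and column elimination reduces A to a congruent diagonal form with pivots -6, 1, -1/3.
So there are 1 positive, 2 negative pivots.
Hence Q is indefinite.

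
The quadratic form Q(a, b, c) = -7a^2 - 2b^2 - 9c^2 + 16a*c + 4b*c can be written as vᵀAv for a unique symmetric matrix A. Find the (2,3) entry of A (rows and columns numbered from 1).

2

The coefficient of b·c in Q is 4. For a symmetric A this equals A[2,3] + A[3,2] = 2·A[2,3].
So A[2,3] = 4/2 = 2.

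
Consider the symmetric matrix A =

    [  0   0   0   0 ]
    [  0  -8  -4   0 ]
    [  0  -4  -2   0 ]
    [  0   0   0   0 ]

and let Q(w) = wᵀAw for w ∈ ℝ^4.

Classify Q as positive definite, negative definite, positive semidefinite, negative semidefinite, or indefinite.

negative semidefinite

Applying the same elementary operations to the rows and columns of A produces a congruent diagonal matrix with entries 0, -8, 0, 0.
Counting signs: 1 negative, 3 zero.
Hence Q is negative semidefinite.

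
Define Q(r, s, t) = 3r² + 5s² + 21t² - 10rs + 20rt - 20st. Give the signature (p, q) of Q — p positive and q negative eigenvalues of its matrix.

The symmetric matrix is A = [[3, -5, 10], [-5, 5, -10], [10, -10, 21]].
An LDLᵀ factorisation of A has diagonal entries 3, -10/3, 1.
That gives 2 positive, 1 negative pivots.

(2, 1)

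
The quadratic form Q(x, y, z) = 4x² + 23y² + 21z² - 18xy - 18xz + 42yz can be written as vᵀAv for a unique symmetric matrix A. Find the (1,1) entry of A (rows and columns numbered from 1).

4

The coefficient of x² in Q is 4, and that is exactly A[1,1].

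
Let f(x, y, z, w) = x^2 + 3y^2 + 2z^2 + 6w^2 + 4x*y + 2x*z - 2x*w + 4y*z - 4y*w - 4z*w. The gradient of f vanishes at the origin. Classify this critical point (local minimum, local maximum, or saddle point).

The Hessian at the origin is H = [[2, 4, 2, -2], [4, 6, 4, -4], [2, 4, 4, -4], [-2, -4, -4, 12]].
Row-reducing H symmetrically gives the diagonal entries 2, -2, 2, 8.
Counting signs: 3 positive, 1 negative.
H is indefinite, so the origin is a saddle point.

saddle point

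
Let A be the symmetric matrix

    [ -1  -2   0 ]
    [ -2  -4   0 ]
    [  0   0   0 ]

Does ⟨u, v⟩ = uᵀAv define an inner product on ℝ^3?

Applying the same elementary operations to the rows and columns of A produces a congruent diagonal matrix with entries -1, 0, 0.
Counting signs: 1 negative, 2 zero.
Hence Q is negative semidefinite.
⟨·,·⟩ is an inner product exactly when A is positive definite.

no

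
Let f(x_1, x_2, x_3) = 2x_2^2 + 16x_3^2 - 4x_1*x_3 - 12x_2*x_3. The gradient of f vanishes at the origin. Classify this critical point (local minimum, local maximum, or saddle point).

The Hessian at the origin is H = [[0, 0, -4], [0, 4, -12], [-4, -12, 32]].
H is indefinite, so the origin is a saddle point.

saddle point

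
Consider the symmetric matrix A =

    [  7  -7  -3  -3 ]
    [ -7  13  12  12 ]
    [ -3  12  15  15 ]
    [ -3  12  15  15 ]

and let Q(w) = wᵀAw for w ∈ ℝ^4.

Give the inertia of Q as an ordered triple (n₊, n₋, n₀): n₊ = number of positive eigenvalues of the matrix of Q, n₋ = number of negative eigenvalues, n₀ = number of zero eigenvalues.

Applying the same elementary operations to the rows and columns of A produces a congruent diagonal matrix with entries 7, 6, 3/14, 0.
Counting signs: 3 positive, 1 zero.

(3, 0, 1)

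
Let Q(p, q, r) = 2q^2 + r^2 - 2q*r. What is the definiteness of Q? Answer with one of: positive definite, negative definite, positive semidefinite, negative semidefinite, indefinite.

The symmetric matrix is A = [[0, 0, 0], [0, 2, -1], [0, -1, 1]].
Congruent diagonalization of A (simultaneous row and column reduction) yields pivots 0, 2, 1/2.
Counting signs: 2 positive, 1 zero.
Hence Q is positive semidefinite.

positive semidefinite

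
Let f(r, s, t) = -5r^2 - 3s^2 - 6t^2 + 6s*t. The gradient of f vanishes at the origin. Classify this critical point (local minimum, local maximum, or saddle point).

The Hessian at the origin is H = [[-10, 0, 0], [0, -6, 6], [0, 6, -12]].
Congruent diagonalization of H (simultaneous row and column reduction) yields pivots -10, -6, -6.
Counting signs: 3 negative.
H is negative definite, so the origin is a strict local maximum.

local maximum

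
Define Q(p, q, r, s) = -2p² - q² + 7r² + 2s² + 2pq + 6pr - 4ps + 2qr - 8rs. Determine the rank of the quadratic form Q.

3

Write A = [[-2, 1, 3, -2], [1, -1, 1, 0], [3, 1, 7, -4], [-2, 0, -4, 2]].
Row-reducing A symmetrically gives the diagonal entries -2, -1/2, 24, 0.
So there are 1 positive, 2 negative, 1 zero pivots.
The rank is the number of nonzero pivots: 3.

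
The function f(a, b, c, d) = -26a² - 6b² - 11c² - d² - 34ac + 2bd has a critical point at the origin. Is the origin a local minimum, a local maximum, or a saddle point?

saddle point

The Hessian at the origin is H = [[-52, 0, -34, 0], [0, -12, 0, 2], [-34, 0, -22, 0], [0, 2, 0, -2]].
Row-reducing H symmetrically gives the diagonal entries -52, -12, 3/13, -5/3.
Counting signs: 1 positive, 3 negative.
H is indefinite, so the origin is a saddle point.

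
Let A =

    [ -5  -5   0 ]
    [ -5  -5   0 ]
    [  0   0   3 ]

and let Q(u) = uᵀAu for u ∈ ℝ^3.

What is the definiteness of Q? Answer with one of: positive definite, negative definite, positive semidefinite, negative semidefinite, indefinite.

Row-reducing A symmetrically gives the diagonal entries -5, 0, 3.
So there are 1 positive, 1 negative, 1 zero pivots.
Hence Q is indefinite.

indefinite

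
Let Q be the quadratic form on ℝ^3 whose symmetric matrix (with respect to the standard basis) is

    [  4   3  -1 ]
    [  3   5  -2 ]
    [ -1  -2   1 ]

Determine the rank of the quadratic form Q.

3

Applying the same elementary operations to the rows and columns of A produces a congruent diagonal matrix with entries 4, 11/4, 2/11.
So there are 3 positive pivots.
The rank is the number of nonzero pivots: 3.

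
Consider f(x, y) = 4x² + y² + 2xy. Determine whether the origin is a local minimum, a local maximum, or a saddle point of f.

The Hessian at the origin is H = [[8, 2], [2, 2]].
det H = 8·2 − (2)² = 12 > 0 and H[1,1] = 8 > 0, so H is positive definite.
Therefore the origin is a local minimum.

local minimum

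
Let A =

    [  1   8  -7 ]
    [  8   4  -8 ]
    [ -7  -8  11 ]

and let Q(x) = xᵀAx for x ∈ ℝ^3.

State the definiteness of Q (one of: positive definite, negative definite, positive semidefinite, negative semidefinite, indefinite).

indefinite

Congruent diagonalization of A (simultaneous row and column reduction) yields pivots 1, -60, 2/5.
So there are 2 positive, 1 negative pivots.
Hence Q is indefinite.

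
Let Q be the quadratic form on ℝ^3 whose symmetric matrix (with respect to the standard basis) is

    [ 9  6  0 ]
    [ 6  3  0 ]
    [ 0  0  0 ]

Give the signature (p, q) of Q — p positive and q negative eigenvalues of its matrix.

Row-reducing A symmetrically gives the diagonal entries 9, -1, 0.
So there are 1 positive, 1 negative, 1 zero pivots.

(1, 1)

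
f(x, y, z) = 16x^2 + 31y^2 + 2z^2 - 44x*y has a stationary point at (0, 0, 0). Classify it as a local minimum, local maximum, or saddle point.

local minimum

The Hessian at the origin is H = [[32, -44, 0], [-44, 62, 0], [0, 0, 4]].
Applying the same elementary operations to the rows and columns of H produces a congruent diagonal matrix with entries 32, 3/2, 4.
So there are 3 positive pivots.
H is positive definite, so the origin is a strict local minimum.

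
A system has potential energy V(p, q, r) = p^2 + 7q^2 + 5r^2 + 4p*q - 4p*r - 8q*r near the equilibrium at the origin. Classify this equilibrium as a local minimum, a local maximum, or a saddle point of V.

local minimum

The Hessian at the origin is H = [[2, 4, -4], [4, 14, -8], [-4, -8, 10]].
Row-reducing H symmetrically gives the diagonal entries 2, 6, 2.
That gives 3 positive pivots.
H is positive definite, so the origin is a strict local minimum.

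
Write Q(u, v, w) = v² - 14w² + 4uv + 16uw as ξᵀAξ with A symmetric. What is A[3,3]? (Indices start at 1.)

-14

The coefficient of w² in Q is -14, and that is exactly A[3,3].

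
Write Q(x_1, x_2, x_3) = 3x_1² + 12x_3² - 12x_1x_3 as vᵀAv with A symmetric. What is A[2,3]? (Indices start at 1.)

The coefficient of x_2·x_3 in Q is 0. For a symmetric A this equals A[2,3] + A[3,2] = 2·A[2,3].
So A[2,3] = 0/2 = 0.

0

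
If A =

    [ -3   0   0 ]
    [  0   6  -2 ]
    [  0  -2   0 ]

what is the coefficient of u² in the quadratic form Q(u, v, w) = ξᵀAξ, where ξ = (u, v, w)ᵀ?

The coefficient of u² is the diagonal entry A[1,1] = -3.

-3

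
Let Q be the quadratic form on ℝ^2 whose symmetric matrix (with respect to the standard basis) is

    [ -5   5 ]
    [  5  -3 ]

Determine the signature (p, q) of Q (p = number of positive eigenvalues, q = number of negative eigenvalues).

Row-reducing A symmetrically gives the diagonal entries -5, 2.
So there are 1 positive, 1 negative pivots.

(1, 1)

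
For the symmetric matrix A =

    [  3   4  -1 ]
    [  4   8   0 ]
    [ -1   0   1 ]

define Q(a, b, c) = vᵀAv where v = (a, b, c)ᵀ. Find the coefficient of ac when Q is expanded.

-2

The coefficient of ac is A[1,3] + A[3,1] = 2·(-1) = -2.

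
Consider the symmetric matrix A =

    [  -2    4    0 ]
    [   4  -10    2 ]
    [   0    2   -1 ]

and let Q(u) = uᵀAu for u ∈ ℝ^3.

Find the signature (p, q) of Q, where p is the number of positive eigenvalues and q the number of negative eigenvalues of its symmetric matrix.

(1, 2)

Applying the same elementary operations to the rows and columns of A produces a congruent diagonal matrix with entries -2, -2, 1.
Counting signs: 1 positive, 2 negative.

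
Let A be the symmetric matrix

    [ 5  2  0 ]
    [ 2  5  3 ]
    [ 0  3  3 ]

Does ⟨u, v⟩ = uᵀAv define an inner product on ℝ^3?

Leading principal minors: Δ_1 = 5, Δ_2 = 21, Δ_3 = 18.
All leading principal minors are positive, so by Sylvester's criterion Q is positive definite.
⟨·,·⟩ is an inner product exactly when A is positive definite.

yes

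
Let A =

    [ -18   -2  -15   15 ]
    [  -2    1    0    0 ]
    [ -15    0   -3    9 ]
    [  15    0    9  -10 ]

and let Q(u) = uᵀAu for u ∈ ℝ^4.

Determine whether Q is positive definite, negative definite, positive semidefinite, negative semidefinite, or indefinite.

indefinite

Congruent diagonalization of A (simultaneous row and column reduction) yields pivots -18, 11/9, 159/22, 1/53.
So there are 3 positive, 1 negative pivots.
Hence Q is indefinite.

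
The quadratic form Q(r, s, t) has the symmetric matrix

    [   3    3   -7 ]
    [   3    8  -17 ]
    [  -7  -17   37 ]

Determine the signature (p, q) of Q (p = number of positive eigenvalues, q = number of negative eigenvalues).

An LDLᵀ factorisation of A has diagonal entries 3, 5, 2/3.
That gives 3 positive pivots.

(3, 0)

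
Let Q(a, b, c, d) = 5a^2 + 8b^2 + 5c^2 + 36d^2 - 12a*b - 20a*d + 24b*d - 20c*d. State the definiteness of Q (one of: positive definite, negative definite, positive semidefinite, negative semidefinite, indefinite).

The associated matrix is A = [[5, -6, 0, -10], [-6, 8, 0, 12], [0, 0, 5, -10], [-10, 12, -10, 36]].
Symmetric row and column elimination reduces A to a congruent diagonal form with pivots 5, 4/5, 5, -4.
Counting signs: 3 positive, 1 negative.
Hence Q is indefinite.

indefinite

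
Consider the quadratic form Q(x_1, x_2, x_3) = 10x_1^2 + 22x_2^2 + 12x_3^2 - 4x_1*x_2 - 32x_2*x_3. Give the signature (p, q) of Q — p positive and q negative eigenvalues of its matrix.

The symmetric matrix is A = [[10, -2, 0], [-2, 22, -16], [0, -16, 12]].
Row-reducing A symmetrically gives the diagonal entries 10, 108/5, 4/27.
Counting signs: 3 positive.

(3, 0)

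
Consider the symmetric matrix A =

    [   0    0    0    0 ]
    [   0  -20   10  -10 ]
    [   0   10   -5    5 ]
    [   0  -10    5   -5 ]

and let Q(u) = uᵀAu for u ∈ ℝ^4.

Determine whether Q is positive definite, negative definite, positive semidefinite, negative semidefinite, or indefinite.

negative semidefinite

Applying the same elementary operations to the rows and columns of A produces a congruent diagonal matrix with entries 0, -20, 0, 0.
Counting signs: 1 negative, 3 zero.
Hence Q is negative semidefinite.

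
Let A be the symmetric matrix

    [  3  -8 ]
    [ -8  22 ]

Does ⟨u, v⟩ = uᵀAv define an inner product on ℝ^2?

Congruent diagonalization of A (simultaneous row and column reduction) yields pivots 3, 2/3.
So there are 2 positive pivots.
Hence Q is positive definite.
⟨·,·⟩ is an inner product exactly when A is positive definite.

yes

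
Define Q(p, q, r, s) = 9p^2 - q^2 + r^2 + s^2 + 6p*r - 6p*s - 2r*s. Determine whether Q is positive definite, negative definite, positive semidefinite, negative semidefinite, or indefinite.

The associated matrix is A = [[9, 0, 3, -3], [0, -1, 0, 0], [3, 0, 1, -1], [-3, 0, -1, 1]].
Congruent diagonalization of A (simultaneous row and column reduction) yields pivots 9, -1, 0, 0.
So there are 1 positive, 1 negative, 2 zero pivots.
Hence Q is indefinite.

indefinite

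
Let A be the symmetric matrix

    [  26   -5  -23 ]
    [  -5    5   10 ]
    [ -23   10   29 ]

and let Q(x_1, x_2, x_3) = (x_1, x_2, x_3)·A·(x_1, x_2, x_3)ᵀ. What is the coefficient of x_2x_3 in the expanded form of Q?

The coefficient of x_2x_3 is A[2,3] + A[3,2] = 2·10 = 20.

20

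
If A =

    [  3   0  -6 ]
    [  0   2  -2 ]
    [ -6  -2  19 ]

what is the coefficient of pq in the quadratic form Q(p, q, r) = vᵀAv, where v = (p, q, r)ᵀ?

The coefficient of pq is A[1,2] + A[2,1] = 2·0 = 0.

0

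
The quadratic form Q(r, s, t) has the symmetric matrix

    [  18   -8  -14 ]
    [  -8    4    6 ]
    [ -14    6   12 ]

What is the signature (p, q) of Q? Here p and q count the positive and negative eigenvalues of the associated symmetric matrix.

(3, 0)

Row-reducing A symmetrically gives the diagonal entries 18, 4/9, 1.
So there are 3 positive pivots.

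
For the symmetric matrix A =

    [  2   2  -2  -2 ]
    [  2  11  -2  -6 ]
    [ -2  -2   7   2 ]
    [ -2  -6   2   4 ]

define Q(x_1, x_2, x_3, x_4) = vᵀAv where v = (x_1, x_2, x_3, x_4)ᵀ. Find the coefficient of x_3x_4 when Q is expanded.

The coefficient of x_3x_4 is A[3,4] + A[4,3] = 2·2 = 4.

4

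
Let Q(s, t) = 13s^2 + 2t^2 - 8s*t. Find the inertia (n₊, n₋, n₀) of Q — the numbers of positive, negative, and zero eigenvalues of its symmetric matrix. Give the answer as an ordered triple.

The symmetric matrix is A = [[13, -4], [-4, 2]].
Applying the same elementary operations to the rows and columns of A produces a congruent diagonal matrix with entries 13, 10/13.
So there are 2 positive pivots.

(2, 0, 0)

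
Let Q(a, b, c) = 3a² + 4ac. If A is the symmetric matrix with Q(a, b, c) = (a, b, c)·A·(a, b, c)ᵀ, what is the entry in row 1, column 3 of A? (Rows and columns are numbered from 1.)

The coefficient of a·c in Q is 4. For a symmetric A this equals A[1,3] + A[3,1] = 2·A[1,3].
So A[1,3] = 4/2 = 2.

2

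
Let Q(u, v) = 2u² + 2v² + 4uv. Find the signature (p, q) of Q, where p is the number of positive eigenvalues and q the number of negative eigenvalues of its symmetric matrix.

(1, 0)

The symmetric matrix is A = [[2, 2], [2, 2]].
Row-reducing A symmetrically gives the diagonal entries 2, 0.
So there are 1 positive, 1 zero pivots.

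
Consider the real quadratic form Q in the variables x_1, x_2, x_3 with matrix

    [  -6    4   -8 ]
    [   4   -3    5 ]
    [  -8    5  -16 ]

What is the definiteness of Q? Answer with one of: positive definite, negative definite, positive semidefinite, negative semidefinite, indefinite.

negative definite

Leading principal minors: Δ_1 = -6, Δ_2 = 2, Δ_3 = -10.
The signs alternate starting with Δ_1 < 0, so by Sylvester's criterion Q is negative definite.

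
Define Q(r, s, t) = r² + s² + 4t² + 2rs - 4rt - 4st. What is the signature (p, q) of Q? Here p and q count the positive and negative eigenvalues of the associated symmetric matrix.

(1, 0)

Write A = [[1, 1, -2], [1, 1, -2], [-2, -2, 4]].
Congruent diagonalization of A (simultaneous row and column reduction) yields pivots 1, 0, 0.
That gives 1 positive, 2 zero pivots.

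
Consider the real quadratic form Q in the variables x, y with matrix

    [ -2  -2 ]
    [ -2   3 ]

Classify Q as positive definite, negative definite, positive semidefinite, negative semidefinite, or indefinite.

indefinite

Applying the same elementary operations to the rows and columns of A produces a congruent diagonal matrix with entries -2, 5.
Counting signs: 1 positive, 1 negative.
Hence Q is indefinite.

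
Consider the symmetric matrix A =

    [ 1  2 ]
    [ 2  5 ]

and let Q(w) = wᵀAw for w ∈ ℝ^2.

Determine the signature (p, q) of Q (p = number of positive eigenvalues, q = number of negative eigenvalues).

(2, 0)

Congruent diagonalization of A (simultaneous row and column reduction) yields pivots 1, 1.
So there are 2 positive pivots.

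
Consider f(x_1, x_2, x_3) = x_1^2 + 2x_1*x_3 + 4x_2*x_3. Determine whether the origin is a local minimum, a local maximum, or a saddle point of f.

saddle point

The Hessian at the origin is H = [[2, 0, 2], [0, 0, 4], [2, 4, 0]].
H is indefinite, so the origin is a saddle point.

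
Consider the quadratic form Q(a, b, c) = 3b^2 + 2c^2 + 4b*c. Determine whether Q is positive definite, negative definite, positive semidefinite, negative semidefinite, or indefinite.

The associated matrix is A = [[0, 0, 0], [0, 3, 2], [0, 2, 2]].
Row-reducing A symmetrically gives the diagonal entries 0, 3, 2/3.
That gives 2 positive, 1 zero pivots.
Hence Q is positive semidefinite.

positive semidefinite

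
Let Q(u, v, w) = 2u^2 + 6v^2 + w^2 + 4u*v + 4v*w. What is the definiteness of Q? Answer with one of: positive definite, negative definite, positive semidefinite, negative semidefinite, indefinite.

Write A = [[2, 2, 0], [2, 6, 2], [0, 2, 1]].
Row-reducing A symmetrically gives the diagonal entries 2, 4, 0.
So there are 2 positive, 1 zero pivots.
Hence Q is positive semidefinite.

positive semidefinite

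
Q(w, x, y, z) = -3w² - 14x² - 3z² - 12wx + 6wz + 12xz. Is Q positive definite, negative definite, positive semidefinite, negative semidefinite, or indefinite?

Write A = [[-3, -6, 0, 3], [-6, -14, 0, 6], [0, 0, 0, 0], [3, 6, 0, -3]].
Congruent diagonalization of A (simultaneous row and column reduction) yields pivots -3, -2, 0, 0.
That gives 2 negative, 2 zero pivots.
Hence Q is negative semidefinite.

negative semidefinite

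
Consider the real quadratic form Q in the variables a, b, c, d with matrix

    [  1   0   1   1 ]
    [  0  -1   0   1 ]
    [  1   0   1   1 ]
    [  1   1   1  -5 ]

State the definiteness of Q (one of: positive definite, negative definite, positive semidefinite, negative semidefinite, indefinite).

Applying the same elementary operations to the rows and columns of A produces a congruent diagonal matrix with entries 1, -1, 0, -5.
Counting signs: 1 positive, 2 negative, 1 zero.
Hence Q is indefinite.

indefinite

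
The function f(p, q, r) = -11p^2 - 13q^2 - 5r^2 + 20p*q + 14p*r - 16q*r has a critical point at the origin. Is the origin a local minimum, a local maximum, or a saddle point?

saddle point

The Hessian at the origin is H = [[-22, 20, 14], [20, -26, -16], [14, -16, -10]].
Row-reducing H symmetrically gives the diagonal entries -22, -86/11, 12/43.
That gives 1 positive, 2 negative pivots.
H is indefinite, so the origin is a saddle point.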